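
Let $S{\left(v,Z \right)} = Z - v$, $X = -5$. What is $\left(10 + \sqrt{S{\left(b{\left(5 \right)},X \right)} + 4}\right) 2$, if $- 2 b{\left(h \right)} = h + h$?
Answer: $24$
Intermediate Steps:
$b{\left(h \right)} = - h$ ($b{\left(h \right)} = - \frac{h + h}{2} = - \frac{2 h}{2} = - h$)
$\left(10 + \sqrt{S{\left(b{\left(5 \right)},X \right)} + 4}\right) 2 = \left(10 + \sqrt{\left(-5 - \left(-1\right) 5\right) + 4}\right) 2 = \left(10 + \sqrt{\left(-5 - -5\right) + 4}\right) 2 = \left(10 + \sqrt{\left(-5 + 5\right) + 4}\right) 2 = \left(10 + \sqrt{0 + 4}\right) 2 = \left(10 + \sqrt{4}\right) 2 = \left(10 + 2\right) 2 = 12 \cdot 2 = 24$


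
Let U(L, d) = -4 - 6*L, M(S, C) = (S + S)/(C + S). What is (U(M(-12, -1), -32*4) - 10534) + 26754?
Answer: 210664/13 ≈ 16205.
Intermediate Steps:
M(S, C) = 2*S/(C + S) (M(S, C) = (2*S)/(C + S) = 2*S/(C + S))
(U(M(-12, -1), -32*4) - 10534) + 26754 = ((-4 - 12*(-12)/(-1 - 12)) - 10534) + 26754 = ((-4 - 12*(-12)/(-13)) - 10534) + 26754 = ((-4 - 12*(-12)*(-1)/13) - 10534) + 26754 = ((-4 - 6*24/13) - 10534) + 26754 = ((-4 - 144/13) - 10534) + 26754 = (-196/13 - 10534) + 26754 = -137138/13 + 26754 = 210664/13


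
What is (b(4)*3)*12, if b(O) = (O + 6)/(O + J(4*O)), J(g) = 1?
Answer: 72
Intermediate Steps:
b(O) = (6 + O)/(1 + O) (b(O) = (O + 6)/(O + 1) = (6 + O)/(1 + O))
(b(4)*3)*12 = (((6 + 4)/(1 + 4))*3)*12 = ((10/5)*3)*12 = (((⅕)*10)*3)*12 = (2*3)*12 = 6*12 = 72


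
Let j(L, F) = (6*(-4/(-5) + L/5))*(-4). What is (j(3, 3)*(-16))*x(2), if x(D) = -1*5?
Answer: -2688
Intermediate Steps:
x(D) = -5
j(L, F) = -96/5 - 24*L/5 (j(L, F) = (6*(-4*(-⅕) + L*(⅕)))*(-4) = (6*(⅘ + L/5))*(-4) = (24/5 + 6*L/5)*(-4) = -96/5 - 24*L/5)
(j(3, 3)*(-16))*x(2) = ((-96/5 - 24/5*3)*(-16))*(-5) = ((-96/5 - 72/5)*(-16))*(-5) = -168/5*(-16)*(-5) = (2688/5)*(-5) = -2688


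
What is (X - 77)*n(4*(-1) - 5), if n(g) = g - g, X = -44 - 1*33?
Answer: 0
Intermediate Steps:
X = -77 (X = -44 - 33 = -77)
n(g) = 0
(X - 77)*n(4*(-1) - 5) = (-77 - 77)*0 = -154*0 = 0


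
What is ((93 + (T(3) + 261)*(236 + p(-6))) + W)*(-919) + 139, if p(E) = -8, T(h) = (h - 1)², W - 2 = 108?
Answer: -55712398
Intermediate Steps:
W = 110 (W = 2 + 108 = 110)
T(h) = (-1 + h)²
((93 + (T(3) + 261)*(236 + p(-6))) + W)*(-919) + 139 = ((93 + ((-1 + 3)² + 261)*(236 - 8)) + 110)*(-919) + 139 = ((93 + (2² + 261)*228) + 110)*(-919) + 139 = ((93 + (4 + 261)*228) + 110)*(-919) + 139 = ((93 + 265*228) + 110)*(-919) + 139 = ((93 + 60420) + 110)*(-919) + 139 = (60513 + 110)*(-919) + 139 = 60623*(-919) + 139 = -55712537 + 139 = -55712398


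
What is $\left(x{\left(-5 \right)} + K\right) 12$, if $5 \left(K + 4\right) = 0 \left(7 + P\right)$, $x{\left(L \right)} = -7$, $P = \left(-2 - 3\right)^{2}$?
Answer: $-132$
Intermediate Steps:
$P = 25$ ($P = \left(-5\right)^{2} = 25$)
$K = -4$ ($K = -4 + \frac{0 \left(7 + 25\right)}{5} = -4 + \frac{0 \cdot 32}{5} = -4 + \frac{1}{5} \cdot 0 = -4 + 0 = -4$)
$\left(x{\left(-5 \right)} + K\right) 12 = \left(-7 - 4\right) 12 = \left(-11\right) 12 = -132$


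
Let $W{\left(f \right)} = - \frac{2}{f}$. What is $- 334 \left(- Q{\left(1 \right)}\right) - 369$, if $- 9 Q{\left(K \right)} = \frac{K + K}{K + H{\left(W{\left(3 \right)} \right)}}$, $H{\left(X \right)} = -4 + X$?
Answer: $- \frac{11509}{33} \approx -348.76$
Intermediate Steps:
$Q{\left(K \right)} = - \frac{2 K}{9 \left(- \frac{14}{3} + K\right)}$ ($Q{\left(K \right)} = - \frac{\left(K + K\right) \frac{1}{K - \left(4 + \frac{2}{3}\right)}}{9} = - \frac{2 K \frac{1}{K - \frac{14}{3}}}{9} = - \frac{2 K \frac{1}{- \frac{14}{3} + K}}{9} = - \frac{2 K}{9 \left(- \frac{14}{3} + K\right)}$)
$- 334 \left(- Q{\left(1 \right)}\right) - 369 = - 334 \left(- \frac{\left(-2\right) 1}{-42 + 9 \cdot 1}\right) - 369 = - 334 \left(- \frac{\left(-2\right) 1}{-42 + 9}\right) - 369 = - 334 \left(- \frac{\left(-2\right) 1}{-33}\right) - 369 = - 334 \left(- \frac{\left(-2\right) 1 \left(-1\right)}{33}\right) - 369 = - 334 \left(\left(-1\right) \frac{2}{33}\right) - 369 = \left(-334\right) \left(- \frac{2}{33}\right) - 369 = \frac{668}{33} - 369 = - \frac{11509}{33}$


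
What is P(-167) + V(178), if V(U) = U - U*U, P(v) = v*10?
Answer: -33176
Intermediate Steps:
P(v) = 10*v
V(U) = U - U²
P(-167) + V(178) = 10*(-167) + 178*(1 - 1*178) = -1670 + 178*(1 - 178) = -1670 + 178*(-177) = -1670 - 31506 = -33176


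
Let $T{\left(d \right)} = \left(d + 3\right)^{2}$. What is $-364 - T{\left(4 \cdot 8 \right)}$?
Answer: $-1589$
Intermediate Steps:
$T{\left(d \right)} = \left(3 + d\right)^{2}$
$-364 - T{\left(4 \cdot 8 \right)} = -364 - \left(3 + 4 \cdot 8\right)^{2} = -364 - \left(3 + 32\right)^{2} = -364 - 35^{2} = -364 - 1225 = -1589$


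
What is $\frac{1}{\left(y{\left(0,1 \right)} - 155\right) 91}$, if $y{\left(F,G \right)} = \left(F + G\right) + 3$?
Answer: $- \frac{1}{13741} \approx -7.2775 \cdot 10^{-5}$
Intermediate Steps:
$y{\left(F,G \right)} = 3 + F + G$
$\frac{1}{\left(y{\left(0,1 \right)} - 155\right) 91} = \frac{1}{\left(\left(3 + 0 + 1\right) - 155\right) 91} = \frac{1}{\left(4 - 155\right) 91} = \frac{1}{\left(-151\right) 91} = \frac{1}{-13741} = - \frac{1}{13741}$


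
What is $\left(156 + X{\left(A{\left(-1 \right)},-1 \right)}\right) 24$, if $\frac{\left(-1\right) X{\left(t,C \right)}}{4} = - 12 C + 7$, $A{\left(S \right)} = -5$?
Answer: $1920$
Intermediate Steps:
$X{\left(t,C \right)} = -28 + 48 C$ ($X{\left(t,C \right)} = - 4 \left(- 12 C + 7\right) = - 4 \left(7 - 12 C\right) = -28 + 48 C$)
$\left(156 + X{\left(A{\left(-1 \right)},-1 \right)}\right) 24 = \left(156 + \left(-28 + 48 \left(-1\right)\right)\right) 24 = \left(156 - 76\right) 24 = 80 \cdot 24 = 1920$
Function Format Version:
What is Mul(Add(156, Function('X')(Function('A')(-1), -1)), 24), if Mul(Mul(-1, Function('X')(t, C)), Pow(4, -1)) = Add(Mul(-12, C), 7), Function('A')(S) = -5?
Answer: 1920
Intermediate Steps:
Function('X')(t, C) = Add(-28, Mul(48, C)) (Function('X')(t, C) = Mul(-4, Add(Mul(-12, C), 7)) = Mul(-4, Add(7, Mul(-12, C))) = Add(-28, Mul(48, C)))
Mul(Add(156, Function('X')(Function('A')(-1), -1)), 24) = Mul(Add(156, Add(-28, Mul(48, -1))), 24) = Mul(Add(156, Add(-28, -48)), 24) = Mul(Add(156, -76), 24) = Mul(80, 24) = 1920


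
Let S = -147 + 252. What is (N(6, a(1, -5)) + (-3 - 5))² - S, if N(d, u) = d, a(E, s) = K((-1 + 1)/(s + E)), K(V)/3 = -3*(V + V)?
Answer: -101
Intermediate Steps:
K(V) = -18*V (K(V) = 3*(-3*(V + V)) = 3*(-6*V) = -18*V)
a(E, s) = 0 (a(E, s) = -18*(-1 + 1)/(s + E) = -0/(E + s) = -18*0 = 0)
S = 105
(N(6, a(1, -5)) + (-3 - 5))² - S = (6 + (-3 - 5))² - 1*105 = (6 - 8)² - 105 = (-2)² - 105 = 4 - 105 = -101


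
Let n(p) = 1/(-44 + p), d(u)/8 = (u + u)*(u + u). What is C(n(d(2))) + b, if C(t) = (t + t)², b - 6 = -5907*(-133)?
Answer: 1385863669/1764 ≈ 7.8564e+5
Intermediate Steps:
d(u) = 32*u² (d(u) = 8*((u + u)*(u + u)) = 8*((2*u)*(2*u)) = 8*(4*u²) = 32*u²)
b = 785637 (b = 6 - 5907*(-133) = 6 + 785631 = 785637)
C(t) = 4*t² (C(t) = (2*t)² = 4*t²)
C(n(d(2))) + b = 4*(1/(-44 + 32*2²))² + 785637 = 4*(1/(-44 + 32*4))² + 785637 = 4*(1/(-44 + 128))² + 785637 = 4*(1/84)² + 785637 = 4*(1/7056) + 785637 = 1/1764 + 785637 = 1385863669/1764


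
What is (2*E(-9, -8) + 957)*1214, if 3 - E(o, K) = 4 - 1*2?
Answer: 1164226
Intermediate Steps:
E(o, K) = 1 (E(o, K) = 3 - (4 - 1*2) = 3 - (4 - 2) = 3 - 1*2 = 3 - 2 = 1)
(2*E(-9, -8) + 957)*1214 = (2*1 + 957)*1214 = (2 + 957)*1214 = 959*1214 = 1164226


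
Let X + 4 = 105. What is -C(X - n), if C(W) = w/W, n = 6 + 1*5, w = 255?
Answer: -17/6 ≈ -2.8333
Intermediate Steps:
X = 101 (X = -4 + 105 = 101)
n = 11 (n = 6 + 5 = 11)
C(W) = 255/W
-C(X - n) = -255/(101 - 1*11) = -255/(101 - 11) = -255/90 = -1*17/6 = -17/6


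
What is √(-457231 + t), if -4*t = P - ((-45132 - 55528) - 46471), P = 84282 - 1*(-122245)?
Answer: I*√2182582/2 ≈ 738.68*I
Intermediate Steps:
P = 206527 (P = 84282 + 122245 = 206527)
t = -176829/2 (t = -(206527 - ((-45132 - 55528) - 46471))/4 = -(206527 - (-100660 - 46471))/4 = -(206527 - 1*(-147131))/4 = -(206527 + 147131)/4 = -¼*353658 = -176829/2 ≈ -88415.)
√(-457231 + t) = √(-457231 - 176829/2) = √(-1091291/2) = I*√2182582/2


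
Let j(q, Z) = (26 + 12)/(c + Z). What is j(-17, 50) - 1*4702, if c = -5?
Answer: -211552/45 ≈ -4701.2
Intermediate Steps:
j(q, Z) = 38/(-5 + Z) (j(q, Z) = (26 + 12)/(-5 + Z) = 38/(-5 + Z))
j(-17, 50) - 1*4702 = 38/(-5 + 50) - 1*4702 = 38/45 - 4702 = -211552/45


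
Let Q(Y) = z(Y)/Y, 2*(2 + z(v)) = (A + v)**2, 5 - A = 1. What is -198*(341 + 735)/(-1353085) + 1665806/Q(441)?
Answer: 662683333443276/89313081595 ≈ 7419.8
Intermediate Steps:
A = 4 (A = 5 - 1*1 = 5 - 1 = 4)
z(v) = -2 + (4 + v)**2/2
Q(Y) = (-2 + (4 + Y)**2/2)/Y
-198*(341 + 735)/(-1353085) + 1665806/Q(441) = -198*(341 + 735)/(-1353085) + 1665806/(((1/2)*(-4 + (4 + 441)**2)/441)) = -198*1076*(-1/1353085) + 1665806/(((1/2)*(1/441)*(-4 + 445**2))) = -213048*(-1/1353085) + 1665806/(((1/2)*(1/441)*(-4 + 198025))) = 213048/1353085 + 1665806/(((1/2)*(1/441)*198021)) = 213048/1353085 + 1665806/(66007/294) = 213048/1353085 + 1665806*(294/66007) = 213048/1353085 + 489746964/66007 = 662683333443276/89313081595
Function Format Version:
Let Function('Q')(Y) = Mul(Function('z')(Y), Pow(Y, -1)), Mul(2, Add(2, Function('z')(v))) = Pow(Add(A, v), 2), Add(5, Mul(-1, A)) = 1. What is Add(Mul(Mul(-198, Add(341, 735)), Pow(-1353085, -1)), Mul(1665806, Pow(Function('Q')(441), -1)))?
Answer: Rational(662683333443276, 89313081595) ≈ 7419.8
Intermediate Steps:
A = 4 (A = Add(5, Mul(-1, 1)) = Add(5, -1) = 4)
Function('z')(v) = Add(-2, Mul(Rational(1, 2), Pow(Add(4, v), 2)))
Function('Q')(Y) = Mul(Pow(Y, -1), Add(-2, Mul(Rational(1, 2), Pow(Add(4, Y), 2)))) (Function('Q')(Y) = Mul(Add(-2, Mul(Rational(1, 2), Pow(Add(4, Y), 2))), Pow(Y, -1)) = Mul(Pow(Y, -1), Add(-2, Mul(Rational(1, 2), Pow(Add(4, Y), 2)))))
Add(Mul(Mul(-198, Add(341, 735)), Pow(-1353085, -1)), Mul(1665806, Pow(Function('Q')(441), -1))) = Add(Mul(Mul(-198, Add(341, 735)), Pow(-1353085, -1)), Mul(1665806, Pow(Mul(Rational(1, 2), Pow(441, -1), Add(-4, Pow(Add(4, 441), 2))), -1))) = Add(Mul(Mul(-198, 1076), Rational(-1, 1353085)), Mul(1665806, Pow(Mul(Rational(1, 2), Rational(1, 441), Add(-4, Pow(445, 2))), -1))) = Add(Mul(-213048, Rational(-1, 1353085)), Mul(1665806, Pow(Mul(Rational(1, 2), Rational(1, 441), Add(-4, 198025)), -1))) = Add(Rational(213048, 1353085), Mul(1665806, Pow(Mul(Rational(1, 2), Rational(1, 441), 198021), -1))) = Add(Rational(213048, 1353085), Mul(1665806, Pow(Rational(66007, 294), -1))) = Add(Rational(213048, 1353085), Mul(1665806, Rational(294, 66007))) = Add(Rational(213048, 1353085), Rational(489746964, 66007)) = Rational(662683333443276, 89313081595)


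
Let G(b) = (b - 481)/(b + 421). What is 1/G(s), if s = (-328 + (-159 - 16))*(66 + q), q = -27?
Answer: 9598/10049 ≈ 0.95512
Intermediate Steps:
s = -19617 (s = (-328 + (-159 - 16))*(66 - 27) = (-328 - 175)*39 = -503*39 = -19617)
G(b) = (-481 + b)/(421 + b)
1/G(s) = 1/((-481 - 19617)/(421 - 19617)) = 1/(-20098/(-19196)) = 1/(-1/19196*(-20098)) = 1/(10049/9598) = 9598/10049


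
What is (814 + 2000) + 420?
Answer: 3234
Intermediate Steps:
(814 + 2000) + 420 = 2814 + 420 = 3234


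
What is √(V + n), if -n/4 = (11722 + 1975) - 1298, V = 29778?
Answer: 3*I*√2202 ≈ 140.78*I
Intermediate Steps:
n = -49596 (n = -4*((11722 + 1975) - 1298) = -4*(13697 - 1298) = -4*12399 = -49596)
√(V + n) = √(29778 - 49596) = √(-19818) = 3*I*√2202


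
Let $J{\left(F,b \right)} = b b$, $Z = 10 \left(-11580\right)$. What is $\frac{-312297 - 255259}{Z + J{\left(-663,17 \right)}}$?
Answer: $\frac{51596}{10501} \approx 4.9134$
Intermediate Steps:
$Z = -115800$
$J{\left(F,b \right)} = b^{2}$
$\frac{-312297 - 255259}{Z + J{\left(-663,17 \right)}} = \frac{-312297 - 255259}{-115800 + 17^{2}} = - \frac{567556}{-115800 + 289} = - \frac{567556}{-115511} = \left(-567556\right) \left(- \frac{1}{115511}\right) = \frac{51596}{10501}$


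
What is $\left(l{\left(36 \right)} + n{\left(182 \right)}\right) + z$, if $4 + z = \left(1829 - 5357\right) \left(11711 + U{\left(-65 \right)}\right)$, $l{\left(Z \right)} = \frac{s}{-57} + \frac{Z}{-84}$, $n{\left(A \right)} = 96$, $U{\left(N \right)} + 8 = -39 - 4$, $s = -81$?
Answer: $- \frac{5471139472}{133} \approx -4.1136 \cdot 10^{7}$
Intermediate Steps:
$U{\left(N \right)} = -51$ ($U{\left(N \right)} = -8 - 43 = -51$)
$l{\left(Z \right)} = \frac{27}{19} - \frac{Z}{84}$ ($l{\left(Z \right)} = - \frac{81}{-57} + \frac{Z}{-84} = \left(-81\right) \left(- \frac{1}{57}\right) + Z \left(- \frac{1}{84}\right) = \frac{27}{19} - \frac{Z}{84}$)
$z = -41136484$ ($z = -4 + \left(1829 - 5357\right) \left(11711 - 51\right) = -4 - 41136480 = -41136484$)
$\left(l{\left(36 \right)} + n{\left(182 \right)}\right) + z = \left(\left(\frac{27}{19} - \frac{3}{7}\right) + 96\right) - 41136484 = \left(\frac{132}{133} + 96\right) - 41136484 = \frac{12900}{133} - 41136484 = - \frac{5471139472}{133}$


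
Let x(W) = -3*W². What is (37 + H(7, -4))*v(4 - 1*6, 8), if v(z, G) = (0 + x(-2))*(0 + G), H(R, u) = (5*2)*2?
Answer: -5472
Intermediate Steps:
H(R, u) = 20 (H(R, u) = 10*2 = 20)
v(z, G) = -12*G (v(z, G) = (0 - 3*(-2)²)*(0 + G) = (0 - 3*4)*G = (0 - 12)*G = -12*G)
(37 + H(7, -4))*v(4 - 1*6, 8) = (37 + 20)*(-12*8) = 57*(-96) = -5472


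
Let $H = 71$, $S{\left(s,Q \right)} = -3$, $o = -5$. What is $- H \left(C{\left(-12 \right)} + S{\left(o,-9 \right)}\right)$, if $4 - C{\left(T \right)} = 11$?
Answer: $710$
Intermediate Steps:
$C{\left(T \right)} = -7$ ($C{\left(T \right)} = 4 - 11 = -7$)
$- H \left(C{\left(-12 \right)} + S{\left(o,-9 \right)}\right) = - 71 \left(-7 - 3\right) = - 71 \left(-10\right) = \left(-1\right) \left(-710\right) = 710$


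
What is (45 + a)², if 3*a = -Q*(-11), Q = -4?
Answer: 8281/9 ≈ 920.11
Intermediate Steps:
a = -44/3 (a = (-1*(-4)*(-11))/3 = (4*(-11))/3 = (⅓)*(-44) = -44/3 ≈ -14.667)
(45 + a)² = (45 - 44/3)² = (91/3)² = 8281/9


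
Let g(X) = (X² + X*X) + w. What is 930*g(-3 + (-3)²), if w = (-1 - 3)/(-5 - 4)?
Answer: 202120/3 ≈ 67373.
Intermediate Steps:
w = 4/9 (w = -4/(-9) = -4*(-⅑) = 4/9 ≈ 0.44444)
g(X) = 4/9 + 2*X² (g(X) = (X² + X*X) + 4/9 = (X² + X²) + 4/9 = 2*X² + 4/9 = 4/9 + 2*X²)
930*g(-3 + (-3)²) = 930*(4/9 + 2*(-3 + (-3)²)²) = 930*(4/9 + 2*(-3 + 9)²) = 930*(4/9 + 2*6²) = 930*(4/9 + 2*36) = 930*(4/9 + 72) = 930*(652/9) = 202120/3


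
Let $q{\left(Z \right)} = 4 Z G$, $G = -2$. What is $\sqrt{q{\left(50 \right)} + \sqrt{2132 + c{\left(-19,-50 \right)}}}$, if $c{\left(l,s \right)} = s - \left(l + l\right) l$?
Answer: $2 \sqrt{-100 + \sqrt{85}} \approx 19.056 i$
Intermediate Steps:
$c{\left(l,s \right)} = s - 2 l^{2}$ ($c{\left(l,s \right)} = s - 2 l l = s - 2 l^{2}$)
$q{\left(Z \right)} = - 8 Z$ ($q{\left(Z \right)} = 4 Z \left(-2\right) = - 8 Z$)
$\sqrt{q{\left(50 \right)} + \sqrt{2132 + c{\left(-19,-50 \right)}}} = \sqrt{\left(-8\right) 50 + \sqrt{2132 - \left(50 + 2 \left(-19\right)^{2}\right)}} = \sqrt{-400 + \sqrt{2132 - 772}} = \sqrt{-400 + \sqrt{1360}} = \sqrt{-400 + 4 \sqrt{85}}$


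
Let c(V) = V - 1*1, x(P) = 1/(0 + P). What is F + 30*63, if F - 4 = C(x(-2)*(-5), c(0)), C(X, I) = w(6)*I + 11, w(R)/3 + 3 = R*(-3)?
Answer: 1968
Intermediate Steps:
w(R) = -9 - 9*R (w(R) = -9 + 3*(R*(-3)) = -9 + 3*(-3*R) = -9 - 9*R)
x(P) = 1/P
c(V) = -1 + V (c(V) = V - 1 = -1 + V)
C(X, I) = 11 - 63*I (C(X, I) = (-9 - 9*6)*I + 11 = (-9 - 54)*I + 11 = -63*I + 11 = 11 - 63*I)
F = 78 (F = 4 + (11 - 63*(-1 + 0)) = 4 + (11 - 63*(-1)) = 4 + (11 + 63) = 4 + 74 = 78)
F + 30*63 = 78 + 30*63 = 78 + 1890 = 1968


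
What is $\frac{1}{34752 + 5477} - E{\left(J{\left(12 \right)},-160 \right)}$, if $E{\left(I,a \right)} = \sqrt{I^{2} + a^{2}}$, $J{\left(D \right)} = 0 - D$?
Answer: $\frac{1}{40229} - 4 \sqrt{1609} \approx -160.45$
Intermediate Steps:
$J{\left(D \right)} = - D$
$\frac{1}{34752 + 5477} - E{\left(J{\left(12 \right)},-160 \right)} = \frac{1}{34752 + 5477} - \sqrt{\left(\left(-1\right) 12\right)^{2} + \left(-160\right)^{2}} = \frac{1}{40229} - \sqrt{\left(-12\right)^{2} + 25600} = \frac{1}{40229} - \sqrt{144 + 25600} = \frac{1}{40229} - \sqrt{25744} = \frac{1}{40229} - 4 \sqrt{1609}$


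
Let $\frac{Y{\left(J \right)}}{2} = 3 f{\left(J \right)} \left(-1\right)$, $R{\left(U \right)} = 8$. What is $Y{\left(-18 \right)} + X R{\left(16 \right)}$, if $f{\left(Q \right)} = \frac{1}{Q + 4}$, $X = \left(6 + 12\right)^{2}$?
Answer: $\frac{18147}{7} \approx 2592.4$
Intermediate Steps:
$X = 324$ ($X = 18^{2} = 324$)
$f{\left(Q \right)} = \frac{1}{4 + Q}$
$Y{\left(J \right)} = - \frac{6}{4 + J}$ ($Y{\left(J \right)} = 2 \frac{3}{4 + J} \left(-1\right) = 2 \left(- \frac{3}{4 + J}\right) = - \frac{6}{4 + J}$)
$Y{\left(-18 \right)} + X R{\left(16 \right)} = - \frac{6}{4 - 18} + 324 \cdot 8 = - \frac{6}{-14} + 2592 = \left(-6\right) \left(- \frac{1}{14}\right) + 2592 = \frac{3}{7} + 2592 = \frac{18147}{7}$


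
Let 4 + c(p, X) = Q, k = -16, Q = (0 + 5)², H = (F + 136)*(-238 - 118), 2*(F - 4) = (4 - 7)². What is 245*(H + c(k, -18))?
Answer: -12598145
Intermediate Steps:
F = 17/2 (F = 4 + (4 - 7)²/2 = 4 + (½)*(-3)² = 4 + (½)*9 = 4 + 9/2 = 17/2 ≈ 8.5000)
H = -51442 (H = (17/2 + 136)*(-238 - 118) = (289/2)*(-356) = -51442)
Q = 25 (Q = 5² = 25)
c(p, X) = 21 (c(p, X) = -4 + 25 = 21)
245*(H + c(k, -18)) = 245*(-51442 + 21) = 245*(-51421) = -12598145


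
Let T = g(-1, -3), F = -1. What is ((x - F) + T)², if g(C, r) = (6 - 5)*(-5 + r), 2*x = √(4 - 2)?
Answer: (14 - √2)²/4 ≈ 39.601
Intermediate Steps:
x = √2/2 (x = √(4 - 2)/2 = √2/2 ≈ 0.70711)
g(C, r) = -5 + r (g(C, r) = 1*(-5 + r) = -5 + r)
T = -8 (T = -5 - 3 = -8)
((x - F) + T)² = ((√2/2 - 1*(-1)) - 8)² = ((√2/2 + 1) - 8)² = ((1 + √2/2) - 8)² = (-7 + √2/2)²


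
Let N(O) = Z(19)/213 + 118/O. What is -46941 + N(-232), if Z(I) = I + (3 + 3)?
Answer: -1159827895/24708 ≈ -46941.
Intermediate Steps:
Z(I) = 6 + I (Z(I) = I + 6 = 6 + I)
N(O) = 25/213 + 118/O (N(O) = (6 + 19)/213 + 118/O = 25*(1/213) + 118/O = 25/213 + 118/O)
-46941 + N(-232) = -46941 + (25/213 + 118/(-232)) = -46941 + (25/213 + 118*(-1/232)) = -46941 + (25/213 - 59/116) = -46941 - 9667/24708 = -1159827895/24708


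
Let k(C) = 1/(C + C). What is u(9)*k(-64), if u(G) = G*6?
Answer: -27/64 ≈ -0.42188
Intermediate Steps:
u(G) = 6*G
k(C) = 1/(2*C)
u(9)*k(-64) = (6*9)*((1/2)/(-64)) = 54*((1/2)*(-1/64)) = 54*(-1/128) = -27/64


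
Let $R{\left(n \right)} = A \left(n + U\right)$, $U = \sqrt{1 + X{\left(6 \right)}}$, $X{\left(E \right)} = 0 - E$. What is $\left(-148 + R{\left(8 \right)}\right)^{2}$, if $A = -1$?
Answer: $\left(156 + i \sqrt{5}\right)^{2} \approx 24331.0 + 697.65 i$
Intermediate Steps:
$X{\left(E \right)} = - E$
$U = i \sqrt{5}$ ($U = \sqrt{1 - 6} = \sqrt{-5} = i \sqrt{5} \approx 2.2361 i$)
$R{\left(n \right)} = - n - i \sqrt{5}$ ($R{\left(n \right)} = - (n + i \sqrt{5}) = - n - i \sqrt{5}$)
$\left(-148 + R{\left(8 \right)}\right)^{2} = \left(-148 - \left(8 + i \sqrt{5}\right)\right)^{2} = \left(-156 - i \sqrt{5}\right)^{2}$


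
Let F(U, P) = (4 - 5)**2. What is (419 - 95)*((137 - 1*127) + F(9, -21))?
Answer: 3564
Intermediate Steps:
F(U, P) = 1 (F(U, P) = (-1)**2 = 1)
(419 - 95)*((137 - 1*127) + F(9, -21)) = (419 - 95)*((137 - 1*127) + 1) = 324*((137 - 127) + 1) = 324*(10 + 1) = 324*11 = 3564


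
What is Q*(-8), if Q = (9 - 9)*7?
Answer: 0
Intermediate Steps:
Q = 0 (Q = 0*7 = 0)
Q*(-8) = 0*(-8) = 0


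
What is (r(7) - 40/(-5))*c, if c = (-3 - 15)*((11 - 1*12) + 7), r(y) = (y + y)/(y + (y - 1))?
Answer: -12744/13 ≈ -980.31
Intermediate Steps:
r(y) = 2*y/(-1 + 2*y) (r(y) = (2*y)/(y + (-1 + y)) = (2*y)/(-1 + 2*y) = 2*y/(-1 + 2*y))
c = -108 (c = -18*((11 - 12) + 7) = -18*(-1 + 7) = -18*6 = -108)
(r(7) - 40/(-5))*c = (2*7/(-1 + 2*7) - 40/(-5))*(-108) = (2*7/(-1 + 14) - 40*(-⅕))*(-108) = (2*7/13 + 8)*(-108) = (2*7*(1/13) + 8)*(-108) = (14/13 + 8)*(-108) = (118/13)*(-108) = -12744/13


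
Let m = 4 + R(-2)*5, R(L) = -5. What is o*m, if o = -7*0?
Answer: 0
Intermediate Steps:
o = 0
m = -21 (m = 4 - 5*5 = 4 - 25 = -21)
o*m = 0*(-21) = 0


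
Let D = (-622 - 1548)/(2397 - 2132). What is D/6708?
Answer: -217/177762 ≈ -0.0012207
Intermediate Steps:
D = -434/53 (D = -2170/265 = -2170*1/265 = -434/53 ≈ -8.1887)
D/6708 = -434/53/6708 = -434/53*1/6708 = -217/177762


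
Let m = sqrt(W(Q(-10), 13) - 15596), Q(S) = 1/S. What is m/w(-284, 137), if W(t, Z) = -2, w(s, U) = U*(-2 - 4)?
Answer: -I*sqrt(15598)/822 ≈ -0.15194*I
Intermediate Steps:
w(s, U) = -6*U (w(s, U) = U*(-6) = -6*U)
m = I*sqrt(15598) (m = sqrt(-2 - 15596) = sqrt(-15598) = I*sqrt(15598) ≈ 124.89*I)
m/w(-284, 137) = (I*sqrt(15598))/((-6*137)) = (I*sqrt(15598))/(-822) = (I*sqrt(15598))*(-1/822) = -I*sqrt(15598)/822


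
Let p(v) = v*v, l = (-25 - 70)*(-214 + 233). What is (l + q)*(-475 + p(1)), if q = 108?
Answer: 804378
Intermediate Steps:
l = -1805 (l = -95*19 = -1805)
p(v) = v**2
(l + q)*(-475 + p(1)) = (-1805 + 108)*(-475 + 1**2) = -1697*(-475 + 1) = -1697*(-474) = 804378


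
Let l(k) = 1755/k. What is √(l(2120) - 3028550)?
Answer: I*√136115113994/212 ≈ 1740.3*I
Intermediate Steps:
√(l(2120) - 3028550) = √(1755/2120 - 3028550) = √(1755*(1/2120) - 3028550) = √(351/424 - 3028550) = √(-1284104849/424) = I*√136115113994/212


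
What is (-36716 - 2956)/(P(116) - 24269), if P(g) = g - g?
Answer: 39672/24269 ≈ 1.6347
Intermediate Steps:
P(g) = 0
(-36716 - 2956)/(P(116) - 24269) = (-36716 - 2956)/(0 - 24269) = -39672/(-24269) = -39672*(-1/24269) = 39672/24269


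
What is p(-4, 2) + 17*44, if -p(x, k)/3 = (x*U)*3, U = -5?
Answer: 568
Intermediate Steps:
p(x, k) = 45*x (p(x, k) = -3*x*(-5)*3 = -3*(-5*x)*3 = -(-45)*x = 45*x)
p(-4, 2) + 17*44 = 45*(-4) + 17*44 = -180 + 748 = 568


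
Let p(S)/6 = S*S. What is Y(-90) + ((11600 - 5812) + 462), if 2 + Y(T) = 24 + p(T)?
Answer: 54872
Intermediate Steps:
p(S) = 6*S² (p(S) = 6*(S*S) = 6*S²)
Y(T) = 22 + 6*T² (Y(T) = -2 + (24 + 6*T²) = 22 + 6*T²)
Y(-90) + ((11600 - 5812) + 462) = (22 + 6*(-90)²) + ((11600 - 5812) + 462) = (22 + 6*8100) + (5788 + 462) = (22 + 48600) + 6250 = 48622 + 6250 = 54872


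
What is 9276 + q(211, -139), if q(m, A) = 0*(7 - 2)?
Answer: 9276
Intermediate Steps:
q(m, A) = 0 (q(m, A) = 0*5 = 0)
9276 + q(211, -139) = 9276 + 0 = 9276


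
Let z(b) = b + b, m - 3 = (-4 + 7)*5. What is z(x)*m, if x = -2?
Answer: -72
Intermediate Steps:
m = 18 (m = 3 + (-4 + 7)*5 = 3 + 3*5 = 3 + 15 = 18)
z(b) = 2*b
z(x)*m = (2*(-2))*18 = -4*18 = -72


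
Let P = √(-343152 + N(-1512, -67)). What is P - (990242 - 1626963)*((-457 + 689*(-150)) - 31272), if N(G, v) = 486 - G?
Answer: -86007635959 + 3*I*√37906 ≈ -8.6008e+10 + 584.08*I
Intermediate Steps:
P = 3*I*√37906 (P = √(-343152 + (486 - 1*(-1512))) = √(-343152 + (486 + 1512)) = √(-343152 + 1998) = √(-341154) = 3*I*√37906 ≈ 584.08*I)
P - (990242 - 1626963)*((-457 + 689*(-150)) - 31272) = 3*I*√37906 - (990242 - 1626963)*((-457 + 689*(-150)) - 31272) = 3*I*√37906 - (-636721)*((-457 - 103350) - 31272) = 3*I*√37906 - (-636721)*(-103807 - 31272) = 3*I*√37906 - (-636721)*(-135079) = 3*I*√37906 - 1*86007635959 = 3*I*√37906 - 86007635959 = -86007635959 + 3*I*√37906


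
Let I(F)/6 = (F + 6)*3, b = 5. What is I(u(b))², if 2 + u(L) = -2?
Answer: 1296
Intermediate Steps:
u(L) = -4 (u(L) = -2 - 2 = -4)
I(F) = 108 + 18*F (I(F) = 6*((F + 6)*3) = 6*((6 + F)*3) = 6*(18 + 3*F) = 108 + 18*F)
I(u(b))² = (108 + 18*(-4))² = (108 - 72)² = 36² = 1296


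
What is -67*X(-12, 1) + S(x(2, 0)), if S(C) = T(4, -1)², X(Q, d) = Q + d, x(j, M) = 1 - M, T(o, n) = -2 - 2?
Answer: 753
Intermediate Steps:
T(o, n) = -4
S(C) = 16 (S(C) = (-4)² = 16)
-67*X(-12, 1) + S(x(2, 0)) = -67*(-12 + 1) + 16 = -67*(-11) + 16 = 737 + 16 = 753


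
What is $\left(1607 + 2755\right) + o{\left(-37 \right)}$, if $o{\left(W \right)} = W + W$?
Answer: $4288$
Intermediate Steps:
$o{\left(W \right)} = 2 W$
$\left(1607 + 2755\right) + o{\left(-37 \right)} = \left(1607 + 2755\right) + 2 \left(-37\right) = 4362 - 74 = 4288$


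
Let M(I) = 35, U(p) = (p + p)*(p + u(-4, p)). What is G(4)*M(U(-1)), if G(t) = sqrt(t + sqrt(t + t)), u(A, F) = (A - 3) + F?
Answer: 35*sqrt(4 + 2*sqrt(2)) ≈ 91.459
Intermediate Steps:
u(A, F) = -3 + A + F (u(A, F) = (-3 + A) + F = -3 + A + F)
U(p) = 2*p*(-7 + 2*p) (U(p) = (p + p)*(p + (-3 - 4 + p)) = (2*p)*(p + (-7 + p)) = (2*p)*(-7 + 2*p) = 2*p*(-7 + 2*p))
G(t) = sqrt(t + sqrt(2)*sqrt(t)) (G(t) = sqrt(t + sqrt(2*t)) = sqrt(t + sqrt(2)*sqrt(t)))
G(4)*M(U(-1)) = sqrt(4 + sqrt(2)*sqrt(4))*35 = sqrt(4 + sqrt(2)*2)*35 = sqrt(4 + 2*sqrt(2))*35 = 35*sqrt(4 + 2*sqrt(2))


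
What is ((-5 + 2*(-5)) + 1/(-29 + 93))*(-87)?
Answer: 83433/64 ≈ 1303.6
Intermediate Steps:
((-5 + 2*(-5)) + 1/(-29 + 93))*(-87) = ((-5 - 10) + 1/64)*(-87) = (-15 + 1/64)*(-87) = -959/64*(-87) = 83433/64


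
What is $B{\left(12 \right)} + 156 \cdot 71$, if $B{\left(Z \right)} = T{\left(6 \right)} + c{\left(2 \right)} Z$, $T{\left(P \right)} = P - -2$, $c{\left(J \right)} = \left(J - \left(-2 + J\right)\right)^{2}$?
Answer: $11132$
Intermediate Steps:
$c{\left(J \right)} = 4$ ($c{\left(J \right)} = 2^{2} = 4$)
$T{\left(P \right)} = 2 + P$ ($T{\left(P \right)} = P + 2 = 2 + P$)
$B{\left(Z \right)} = 8 + 4 Z$ ($B{\left(Z \right)} = \left(2 + 6\right) + 4 Z = 8 + 4 Z$)
$B{\left(12 \right)} + 156 \cdot 71 = \left(8 + 4 \cdot 12\right) + 156 \cdot 71 = \left(8 + 48\right) + 11076 = 56 + 11076 = 11132$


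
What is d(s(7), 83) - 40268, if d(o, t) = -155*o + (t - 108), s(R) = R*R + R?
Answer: -48973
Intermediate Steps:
s(R) = R + R² (s(R) = R² + R = R + R²)
d(o, t) = -108 + t - 155*o (d(o, t) = -155*o + (-108 + t) = -108 + t - 155*o)
d(s(7), 83) - 40268 = (-108 + 83 - 1085*(1 + 7)) - 40268 = (-108 + 83 - 1085*8) - 40268 = (-108 + 83 - 155*56) - 40268 = (-108 + 83 - 8680) - 40268 = -8705 - 40268 = -48973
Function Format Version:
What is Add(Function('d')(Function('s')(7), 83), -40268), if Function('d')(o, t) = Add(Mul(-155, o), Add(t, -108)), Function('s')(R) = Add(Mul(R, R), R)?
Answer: -48973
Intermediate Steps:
Function('s')(R) = Add(R, Pow(R, 2)) (Function('s')(R) = Add(Pow(R, 2), R) = Add(R, Pow(R, 2)))
Function('d')(o, t) = Add(-108, t, Mul(-155, o)) (Function('d')(o, t) = Add(Mul(-155, o), Add(-108, t)) = Add(-108, t, Mul(-155, o)))
Add(Function('d')(Function('s')(7), 83), -40268) = Add(Add(-108, 83, Mul(-155, Mul(7, Add(1, 7)))), -40268) = Add(Add(-108, 83, Mul(-155, Mul(7, 8))), -40268) = Add(Add(-108, 83, Mul(-155, 56)), -40268) = Add(Add(-108, 83, -8680), -40268) = Add(-8705, -40268) = -48973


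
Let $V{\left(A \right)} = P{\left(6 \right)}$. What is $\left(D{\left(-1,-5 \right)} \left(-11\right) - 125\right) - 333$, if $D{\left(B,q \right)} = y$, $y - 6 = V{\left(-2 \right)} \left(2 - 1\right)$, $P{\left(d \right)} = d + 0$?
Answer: $-590$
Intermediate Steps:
$P{\left(d \right)} = d$
$V{\left(A \right)} = 6$
$y = 12$ ($y = 6 + 6 \left(2 - 1\right) = 6 + 6 \cdot 1 = 6 + 6 = 12$)
$D{\left(B,q \right)} = 12$
$\left(D{\left(-1,-5 \right)} \left(-11\right) - 125\right) - 333 = \left(12 \left(-11\right) - 125\right) - 333 = \left(-132 - 125\right) - 333 = -257 - 333 = -590$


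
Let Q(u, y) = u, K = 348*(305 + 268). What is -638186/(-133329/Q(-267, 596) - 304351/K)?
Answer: -11325858861816/8835024733 ≈ -1281.9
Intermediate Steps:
K = 199404 (K = 348*573 = 199404)
-638186/(-133329/Q(-267, 596) - 304351/K) = -638186/(-133329/(-267) - 304351/199404) = -638186/(-133329*(-1/267) - 304351*1/199404) = -638186/(44443/89 - 304351/199404) = -638186/8835024733/17746956 = -638186*17746956/8835024733 = -11325858861816/8835024733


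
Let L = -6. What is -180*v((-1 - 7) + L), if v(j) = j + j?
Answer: 5040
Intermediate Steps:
v(j) = 2*j
-180*v((-1 - 7) + L) = -360*((-1 - 7) - 6) = -360*(-8 - 6) = -360*(-14) = -180*(-28) = 5040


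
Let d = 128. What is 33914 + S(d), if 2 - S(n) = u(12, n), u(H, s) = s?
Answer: 33788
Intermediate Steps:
S(n) = 2 - n
33914 + S(d) = 33914 + (2 - 1*128) = 33914 + (2 - 128) = 33914 - 126 = 33788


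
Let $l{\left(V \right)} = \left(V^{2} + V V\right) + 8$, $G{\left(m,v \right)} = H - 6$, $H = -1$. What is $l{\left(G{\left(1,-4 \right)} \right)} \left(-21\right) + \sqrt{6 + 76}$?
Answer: $-2226 + \sqrt{82} \approx -2216.9$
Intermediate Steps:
$G{\left(m,v \right)} = -7$ ($G{\left(m,v \right)} = -1 - 6 = -7$)
$l{\left(V \right)} = 8 + 2 V^{2}$ ($l{\left(V \right)} = \left(V^{2} + V^{2}\right) + 8 = 2 V^{2} + 8 = 8 + 2 V^{2}$)
$l{\left(G{\left(1,-4 \right)} \right)} \left(-21\right) + \sqrt{6 + 76} = \left(8 + 2 \left(-7\right)^{2}\right) \left(-21\right) + \sqrt{6 + 76} = \left(8 + 2 \cdot 49\right) \left(-21\right) + \sqrt{82} = \left(8 + 98\right) \left(-21\right) + \sqrt{82} = 106 \left(-21\right) + \sqrt{82} = -2226 + \sqrt{82}$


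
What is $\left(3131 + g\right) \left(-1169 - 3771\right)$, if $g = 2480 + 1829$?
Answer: $-36753600$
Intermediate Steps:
$g = 4309$
$\left(3131 + g\right) \left(-1169 - 3771\right) = \left(3131 + 4309\right) \left(-1169 - 3771\right) = 7440 \left(-1169 - 3771\right) = 7440 \left(-4940\right) = -36753600$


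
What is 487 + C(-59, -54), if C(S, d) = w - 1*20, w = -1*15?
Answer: 452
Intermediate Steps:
w = -15
C(S, d) = -35 (C(S, d) = -15 - 1*20 = -15 - 20 = -35)
487 + C(-59, -54) = 487 - 35 = 452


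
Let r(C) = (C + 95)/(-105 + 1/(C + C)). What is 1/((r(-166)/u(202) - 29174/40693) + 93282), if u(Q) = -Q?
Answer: 2018006563/188242234686894 ≈ 1.0720e-5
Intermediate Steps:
r(C) = (95 + C)/(-105 + 1/(2*C))
1/((r(-166)/u(202) - 29174/40693) + 93282) = 1/(((-2*(-166)*(95 - 166)/(-1 + 210*(-166)))/((-1*202)) - 29174/40693) + 93282) = 1/((-2*(-166)*(-71)/(-1 - 34860)/(-202) - 29174*1/40693) + 93282) = 1/((-2*(-166)*(-71)/(-34861)*(-1/202) - 29174/40693) + 93282) = 1/((-2*(-166)*(-1/34861)*(-71)*(-1/202) - 29174/40693) + 93282) = 1/(((332/491)*(-1/202) - 29174/40693) + 93282) = 1/((-166/49591 - 29174/40693) + 93282) = 1/(-1453522872/2018006563 + 93282) = 1/(188242234686894/2018006563) = 2018006563/188242234686894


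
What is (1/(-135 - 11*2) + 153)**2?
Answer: 576960400/24649 ≈ 23407.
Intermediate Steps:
(1/(-135 - 11*2) + 153)**2 = (1/(-135 - 22) + 153)**2 = (1/(-157) + 153)**2 = (-1/157 + 153)**2 = (24020/157)**2 = 576960400/24649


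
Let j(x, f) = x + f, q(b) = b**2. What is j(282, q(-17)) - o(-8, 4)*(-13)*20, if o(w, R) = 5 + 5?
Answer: 3171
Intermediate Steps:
j(x, f) = f + x
o(w, R) = 10
j(282, q(-17)) - o(-8, 4)*(-13)*20 = ((-17)**2 + 282) - 10*(-13)*20 = (289 + 282) - (-130)*20 = 571 - 1*(-2600) = 571 + 2600 = 3171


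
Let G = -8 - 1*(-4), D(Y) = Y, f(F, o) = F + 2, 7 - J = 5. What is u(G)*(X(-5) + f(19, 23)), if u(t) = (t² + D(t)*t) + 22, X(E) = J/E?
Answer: 5562/5 ≈ 1112.4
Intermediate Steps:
J = 2 (J = 7 - 1*5 = 7 - 5 = 2)
f(F, o) = 2 + F
X(E) = 2/E
G = -4 (G = -8 + 4 = -4)
u(t) = 22 + 2*t² (u(t) = (t² + t*t) + 22 = (t² + t²) + 22 = 2*t² + 22 = 22 + 2*t²)
u(G)*(X(-5) + f(19, 23)) = (22 + 2*(-4)²)*(2/(-5) + (2 + 19)) = (22 + 2*16)*(2*(-⅕) + 21) = (22 + 32)*(-⅖ + 21) = 54*(103/5) = 5562/5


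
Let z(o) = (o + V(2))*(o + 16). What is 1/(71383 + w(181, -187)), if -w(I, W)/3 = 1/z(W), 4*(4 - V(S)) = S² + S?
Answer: 21033/1501398637 ≈ 1.4009e-5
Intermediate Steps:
V(S) = 4 - S/4 - S²/4 (V(S) = 4 - (S² + S)/4 = 4 - (S + S²)/4 = 4 + (-S/4 - S²/4) = 4 - S/4 - S²/4)
z(o) = (16 + o)*(5/2 + o) (z(o) = (o + (4 - ¼*2 - ¼*2²))*(o + 16) = (o + (4 - ½ - ¼*4))*(16 + o) = (o + (4 - ½ - 1))*(16 + o) = (o + 5/2)*(16 + o) = (5/2 + o)*(16 + o) = (16 + o)*(5/2 + o))
w(I, W) = -3/(40 + W² + 37*W/2)
1/(71383 + w(181, -187)) = 1/(71383 - 6/(80 + 2*(-187)² + 37*(-187))) = 1/(71383 - 6/(80 + 2*34969 - 6919)) = 1/(71383 - 6/(80 + 69938 - 6919)) = 1/(71383 - 6/63099) = 1/(71383 - 6*1/63099) = 1/(71383 - 2/21033) = 1/(1501398637/21033) = 21033/1501398637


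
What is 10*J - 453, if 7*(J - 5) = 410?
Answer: 1279/7 ≈ 182.71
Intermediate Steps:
J = 445/7 (J = 5 + (⅐)*410 = 5 + 410/7 = 445/7 ≈ 63.571)
10*J - 453 = 10*(445/7) - 453 = 4450/7 - 453 = 1279/7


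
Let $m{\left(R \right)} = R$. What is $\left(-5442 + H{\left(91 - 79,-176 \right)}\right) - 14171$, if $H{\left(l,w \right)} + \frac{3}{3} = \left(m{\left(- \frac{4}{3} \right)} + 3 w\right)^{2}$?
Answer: $\frac{2345218}{9} \approx 2.6058 \cdot 10^{5}$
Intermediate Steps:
$H{\left(l,w \right)} = -1 + \left(- \frac{4}{3} + 3 w\right)^{2}$
$\left(-5442 + H{\left(91 - 79,-176 \right)}\right) - 14171 = \left(-5442 - \left(1 - \frac{\left(-4 + 9 \left(-176\right)\right)^{2}}{9}\right)\right) - 14171 = \left(-5442 - \left(1 - \frac{\left(-4 - 1584\right)^{2}}{9}\right)\right) - 14171 = \left(-5442 - \left(1 - \frac{\left(-1588\right)^{2}}{9}\right)\right) - 14171 = \left(-5442 + \left(-1 + \frac{1}{9} \cdot 2521744\right)\right) - 14171 = \left(-5442 + \left(-1 + \frac{2521744}{9}\right)\right) - 14171 = \left(-5442 + \frac{2521735}{9}\right) - 14171 = \frac{2472757}{9} - 14171 = \frac{2345218}{9}$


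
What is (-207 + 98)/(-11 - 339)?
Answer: 109/350 ≈ 0.31143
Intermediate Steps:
(-207 + 98)/(-11 - 339) = -109/(-350) = -109*(-1/350) = 109/350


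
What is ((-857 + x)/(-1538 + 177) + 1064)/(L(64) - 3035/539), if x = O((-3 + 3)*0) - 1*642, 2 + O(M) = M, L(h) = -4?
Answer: -781337095/7064951 ≈ -110.59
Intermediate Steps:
O(M) = -2 + M
x = -644 (x = (-2 + (-3 + 3)*0) - 1*642 = (-2 + 0*0) - 642 = (-2 + 0) - 642 = -2 - 642 = -644)
((-857 + x)/(-1538 + 177) + 1064)/(L(64) - 3035/539) = ((-857 - 644)/(-1538 + 177) + 1064)/(-4 - 3035/539) = (-1501/(-1361) + 1064)/(-4 - 3035*1/539) = (-1501*(-1/1361) + 1064)/(-4 - 3035/539) = (1501/1361 + 1064)/(-5191/539) = (1449605/1361)*(-539/5191) = -781337095/7064951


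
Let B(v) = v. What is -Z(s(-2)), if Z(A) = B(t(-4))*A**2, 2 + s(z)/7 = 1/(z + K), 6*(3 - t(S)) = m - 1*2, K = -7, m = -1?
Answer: -123823/162 ≈ -764.34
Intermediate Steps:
t(S) = 7/2 (t(S) = 3 - (-1 - 1*2)/6 = 3 - (-1 - 2)/6 = 3 - 1/6*(-3) = 3 + 1/2 = 7/2)
s(z) = -14 + 7/(-7 + z) (s(z) = -14 + 7/(z - 7) = -14 + 7/(-7 + z))
Z(A) = 7*A**2/2
-Z(s(-2)) = -7*(7*(15 - 2*(-2))/(-7 - 2))**2/2 = -7*(7*(15 + 4)/(-9))**2/2 = -7*(7*(-1/9)*19)**2/2 = -7*(-133/9)**2/2 = -7*17689/(2*81) = -1*123823/162 = -123823/162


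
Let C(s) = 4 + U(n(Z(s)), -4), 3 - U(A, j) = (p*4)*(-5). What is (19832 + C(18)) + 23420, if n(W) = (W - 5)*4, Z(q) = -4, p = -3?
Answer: 43199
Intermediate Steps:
n(W) = -20 + 4*W (n(W) = (-5 + W)*4 = -20 + 4*W)
U(A, j) = -57 (U(A, j) = 3 - (-3*4)*(-5) = 3 - (-12)*(-5) = 3 - 1*60 = 3 - 60 = -57)
C(s) = -53 (C(s) = 4 - 57 = -53)
(19832 + C(18)) + 23420 = (19832 - 53) + 23420 = 19779 + 23420 = 43199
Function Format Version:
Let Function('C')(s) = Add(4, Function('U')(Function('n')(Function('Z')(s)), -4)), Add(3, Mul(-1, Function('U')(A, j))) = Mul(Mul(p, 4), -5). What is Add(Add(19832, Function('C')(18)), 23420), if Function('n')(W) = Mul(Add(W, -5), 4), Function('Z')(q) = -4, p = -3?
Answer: 43199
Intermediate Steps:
Function('n')(W) = Add(-20, Mul(4, W)) (Function('n')(W) = Mul(Add(-5, W), 4) = Add(-20, Mul(4, W)))
Function('U')(A, j) = -57 (Function('U')(A, j) = Add(3, Mul(-1, Mul(Mul(-3, 4), -5))) = Add(3, Mul(-1, Mul(-12, -5))) = Add(3, Mul(-1, 60)) = Add(3, -60) = -57)
Function('C')(s) = -53 (Function('C')(s) = Add(4, -57) = -53)
Add(Add(19832, Function('C')(18)), 23420) = Add(Add(19832, -53), 23420) = Add(19779, 23420) = 43199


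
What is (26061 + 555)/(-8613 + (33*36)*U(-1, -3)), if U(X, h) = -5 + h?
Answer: -8872/6039 ≈ -1.4691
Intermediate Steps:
(26061 + 555)/(-8613 + (33*36)*U(-1, -3)) = (26061 + 555)/(-8613 + (33*36)*(-5 - 3)) = 26616/(-8613 + 1188*(-8)) = 26616/(-8613 - 9504) = 26616/(-18117) = 26616*(-1/18117) = -8872/6039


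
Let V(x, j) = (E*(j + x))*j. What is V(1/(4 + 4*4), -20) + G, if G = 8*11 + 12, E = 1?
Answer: 499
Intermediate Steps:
G = 100 (G = 88 + 12 = 100)
V(x, j) = j*(j + x) (V(x, j) = (1*(j + x))*j = (j + x)*j = j*(j + x))
V(1/(4 + 4*4), -20) + G = -20*(-20 + 1/(4 + 4*4)) + 100 = -20*(-20 + 1/(4 + 16)) + 100 = -20*(-20 + 1/20) + 100 = -20*(-399/20) + 100 = 399 + 100 = 499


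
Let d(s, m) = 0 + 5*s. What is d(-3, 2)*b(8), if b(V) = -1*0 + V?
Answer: -120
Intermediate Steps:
b(V) = V (b(V) = 0 + V = V)
d(s, m) = 5*s
d(-3, 2)*b(8) = (5*(-3))*8 = -15*8 = -120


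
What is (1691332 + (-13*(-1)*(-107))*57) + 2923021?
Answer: 4535066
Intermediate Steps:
(1691332 + (-13*(-1)*(-107))*57) + 2923021 = (1691332 + (13*(-107))*57) + 2923021 = (1691332 - 1391*57) + 2923021 = (1691332 - 79287) + 2923021 = 1612045 + 2923021 = 4535066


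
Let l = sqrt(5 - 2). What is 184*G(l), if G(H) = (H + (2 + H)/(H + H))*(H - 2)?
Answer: 552 - 1196*sqrt(3)/3 ≈ -138.51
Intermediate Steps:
l = sqrt(3) ≈ 1.7320
G(H) = (-2 + H)*(H + (2 + H)/(2*H)) (G(H) = (H + (2 + H)/((2*H)))*(-2 + H) = (H + (2 + H)*(1/(2*H)))*(-2 + H) = (H + (2 + H)/(2*H))*(-2 + H) = (-2 + H)*(H + (2 + H)/(2*H)))
184*G(l) = 184*((sqrt(3))**2 - 2*sqrt(3)/3 - 3*sqrt(3)/2) = 184*(3 - 2*sqrt(3)/3 - 3*sqrt(3)/2) = 184*(3 - 13*sqrt(3)/6) = 552 - 1196*sqrt(3)/3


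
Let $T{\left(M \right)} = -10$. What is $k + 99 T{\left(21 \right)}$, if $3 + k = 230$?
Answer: $-763$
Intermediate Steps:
$k = 227$ ($k = -3 + 230 = 227$)
$k + 99 T{\left(21 \right)} = 227 + 99 \left(-10\right) = 227 - 990 = -763$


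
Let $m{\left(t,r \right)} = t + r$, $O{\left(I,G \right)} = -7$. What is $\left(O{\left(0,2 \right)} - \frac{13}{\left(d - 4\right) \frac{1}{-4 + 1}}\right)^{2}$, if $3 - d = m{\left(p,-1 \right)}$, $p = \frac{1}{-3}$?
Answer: $12100$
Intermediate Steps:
$p = - \frac{1}{3} \approx -0.33333$
$m{\left(t,r \right)} = r + t$
$d = \frac{13}{3}$ ($d = 3 - \left(-1 - \frac{1}{3}\right) = 3 - - \frac{4}{3} = 3 + \frac{4}{3} = \frac{13}{3} \approx 4.3333$)
$\left(O{\left(0,2 \right)} - \frac{13}{\left(d - 4\right) \frac{1}{-4 + 1}}\right)^{2} = \left(-7 - \frac{13}{\left(\frac{13}{3} - 4\right) \frac{1}{-4 + 1}}\right)^{2} = \left(-7 - \frac{13}{\frac{1}{3} \frac{1}{-3}}\right)^{2} = \left(-7 - \frac{13}{\frac{1}{3} \left(- \frac{1}{3}\right)}\right)^{2} = \left(-7 - \frac{13}{- \frac{1}{9}}\right)^{2} = \left(-7 - -117\right)^{2} = \left(-7 + 117\right)^{2} = 110^{2} = 12100$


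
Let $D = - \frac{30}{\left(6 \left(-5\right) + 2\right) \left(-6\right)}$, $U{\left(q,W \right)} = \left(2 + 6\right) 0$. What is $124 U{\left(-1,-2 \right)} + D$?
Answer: $- \frac{5}{28} \approx -0.17857$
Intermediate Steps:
$U{\left(q,W \right)} = 0$ ($U{\left(q,W \right)} = 8 \cdot 0 = 0$)
$D = - \frac{5}{28}$ ($D = - \frac{30}{\left(-30 + 2\right) \left(-6\right)} = - \frac{30}{\left(-28\right) \left(-6\right)} = - \frac{30}{168} = \left(-30\right) \frac{1}{168} = - \frac{5}{28} \approx -0.17857$)
$124 U{\left(-1,-2 \right)} + D = 124 \cdot 0 - \frac{5}{28} = 0 - \frac{5}{28} = - \frac{5}{28}$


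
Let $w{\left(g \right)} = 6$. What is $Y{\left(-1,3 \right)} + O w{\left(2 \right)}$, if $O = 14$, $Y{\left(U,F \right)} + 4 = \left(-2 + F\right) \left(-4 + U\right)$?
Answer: $75$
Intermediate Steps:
$Y{\left(U,F \right)} = -4 + \left(-4 + U\right) \left(-2 + F\right)$ ($Y{\left(U,F \right)} = -4 + \left(-2 + F\right) \left(-4 + U\right) = -4 + \left(-4 + U\right) \left(-2 + F\right)$)
$Y{\left(-1,3 \right)} + O w{\left(2 \right)} = \left(4 - 12 - -2 + 3 \left(-1\right)\right) + 14 \cdot 6 = \left(4 - 12 + 2 - 3\right) + 84 = -9 + 84 = 75$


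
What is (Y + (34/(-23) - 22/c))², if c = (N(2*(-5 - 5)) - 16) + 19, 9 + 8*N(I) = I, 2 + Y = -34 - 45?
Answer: 29560969/13225 ≈ 2235.2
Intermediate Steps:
Y = -81 (Y = -2 + (-34 - 45) = -2 - 79 = -81)
N(I) = -9/8 + I/8
c = -5/8 (c = ((-9/8 + (2*(-5 - 5))/8) - 16) + 19 = ((-9/8 + (2*(-10))/8) - 16) + 19 = ((-9/8 + (⅛)*(-20)) - 16) + 19 = ((-9/8 - 5/2) - 16) + 19 = (-29/8 - 16) + 19 = -157/8 + 19 = -5/8 ≈ -0.62500)
(Y + (34/(-23) - 22/c))² = (-81 + (34/(-23) - 22/(-5/8)))² = (-81 + (34*(-1/23) - 22*(-8/5)))² = (-81 + (-34/23 + 176/5))² = (-81 + 3878/115)² = (-5437/115)² = 29560969/13225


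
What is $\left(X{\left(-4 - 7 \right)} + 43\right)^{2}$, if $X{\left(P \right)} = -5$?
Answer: $1444$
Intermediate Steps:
$\left(X{\left(-4 - 7 \right)} + 43\right)^{2} = \left(-5 + 43\right)^{2} = 38^{2} = 1444$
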